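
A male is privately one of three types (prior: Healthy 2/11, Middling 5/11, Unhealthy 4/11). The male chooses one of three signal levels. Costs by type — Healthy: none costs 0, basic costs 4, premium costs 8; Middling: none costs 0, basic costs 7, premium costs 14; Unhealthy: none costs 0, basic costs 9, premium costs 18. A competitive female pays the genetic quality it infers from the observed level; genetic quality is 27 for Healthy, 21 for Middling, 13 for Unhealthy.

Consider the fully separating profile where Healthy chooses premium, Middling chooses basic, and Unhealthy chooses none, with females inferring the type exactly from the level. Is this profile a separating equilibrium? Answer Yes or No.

Yes

Separating mating payoffs: premium → 27, basic → 21, none → 13.
Healthy (assigned premium): none: 13 − 0 = 13; basic: 21 − 4 = 17; premium: 27 − 8 = 19. Healthy stays.
Middling (assigned basic): none: 13 − 0 = 13; basic: 21 − 7 = 14; premium: 27 − 14 = 13. Middling stays.
Unhealthy (assigned none): none: 13 − 0 = 13; basic: 21 − 9 = 12; premium: 27 − 18 = 9. Unhealthy stays.
Every type prefers its assigned level; separation holds.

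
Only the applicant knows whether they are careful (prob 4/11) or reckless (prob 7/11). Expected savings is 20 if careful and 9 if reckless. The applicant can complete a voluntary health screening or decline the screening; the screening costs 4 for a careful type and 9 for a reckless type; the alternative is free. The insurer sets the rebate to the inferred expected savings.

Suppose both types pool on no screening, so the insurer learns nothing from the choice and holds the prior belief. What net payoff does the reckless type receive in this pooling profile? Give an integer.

Pooled rebate = 4/11·20 + 7/11·9 = 13.
reckless pays no cost for no screening, so net payoff = 13.

13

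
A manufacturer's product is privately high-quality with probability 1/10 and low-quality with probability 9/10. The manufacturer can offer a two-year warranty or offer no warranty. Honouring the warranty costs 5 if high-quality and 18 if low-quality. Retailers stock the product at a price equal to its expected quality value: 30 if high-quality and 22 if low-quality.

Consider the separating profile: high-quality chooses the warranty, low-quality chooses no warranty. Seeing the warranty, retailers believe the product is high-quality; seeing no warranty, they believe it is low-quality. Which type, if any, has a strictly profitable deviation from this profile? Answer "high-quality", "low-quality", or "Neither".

The warranty pays 30; no warranty pays 22.
high-quality: assigned the warranty, nets 30 − 5 = 25; deviating to no warranty nets 22.
low-quality: assigned no warranty, nets 22; deviating to the warranty nets 30 − 18 = 12.
Both types strictly prefer their assigned action; no profitable deviation.

Neither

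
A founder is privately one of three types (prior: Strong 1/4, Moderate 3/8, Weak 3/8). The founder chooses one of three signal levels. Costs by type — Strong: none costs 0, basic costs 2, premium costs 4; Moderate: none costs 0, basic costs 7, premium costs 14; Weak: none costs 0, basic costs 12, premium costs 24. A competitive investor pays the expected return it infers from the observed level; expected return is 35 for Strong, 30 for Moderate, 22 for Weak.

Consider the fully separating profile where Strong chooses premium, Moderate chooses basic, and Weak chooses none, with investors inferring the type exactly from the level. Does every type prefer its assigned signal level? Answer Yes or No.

Yes

Separating valuations: premium → 35, basic → 30, none → 22.
Strong (assigned premium): none: 22 − 0 = 22; basic: 30 − 2 = 28; premium: 35 − 4 = 31. Strong stays.
Moderate (assigned basic): none: 22 − 0 = 22; basic: 30 − 7 = 23; premium: 35 − 14 = 21. Moderate stays.
Weak (assigned none): none: 22 − 0 = 22; basic: 30 − 12 = 18; premium: 35 − 24 = 11. Weak stays.
Every type prefers its assigned level; separation holds.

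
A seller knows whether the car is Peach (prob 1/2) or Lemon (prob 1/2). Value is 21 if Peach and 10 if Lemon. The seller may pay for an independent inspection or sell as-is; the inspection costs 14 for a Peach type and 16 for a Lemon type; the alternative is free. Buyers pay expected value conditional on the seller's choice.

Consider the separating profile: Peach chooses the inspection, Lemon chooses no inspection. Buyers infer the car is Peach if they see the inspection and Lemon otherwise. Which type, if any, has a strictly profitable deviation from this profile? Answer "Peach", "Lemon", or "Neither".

The inspection pays 21; no inspection pays 10.
Peach: assigned the inspection, nets 21 − 14 = 7; deviating to no inspection nets 10.
Lemon: assigned no inspection, nets 10; deviating to the inspection nets 21 − 16 = 5.
The Peach type gains 3 by deviating.

Peach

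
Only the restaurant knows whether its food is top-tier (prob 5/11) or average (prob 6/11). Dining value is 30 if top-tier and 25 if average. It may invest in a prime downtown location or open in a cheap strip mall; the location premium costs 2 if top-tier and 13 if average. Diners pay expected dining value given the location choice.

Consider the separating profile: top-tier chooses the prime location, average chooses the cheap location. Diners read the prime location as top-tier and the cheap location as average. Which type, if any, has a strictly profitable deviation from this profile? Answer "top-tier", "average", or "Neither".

The prime location pays 30; the cheap location pays 25.
top-tier: assigned the prime location, nets 30 − 2 = 28; deviating to the cheap location nets 25.
average: assigned the cheap location, nets 25; deviating to the prime location nets 30 − 13 = 17.
Both types strictly prefer their assigned action; no profitable deviation.

Neither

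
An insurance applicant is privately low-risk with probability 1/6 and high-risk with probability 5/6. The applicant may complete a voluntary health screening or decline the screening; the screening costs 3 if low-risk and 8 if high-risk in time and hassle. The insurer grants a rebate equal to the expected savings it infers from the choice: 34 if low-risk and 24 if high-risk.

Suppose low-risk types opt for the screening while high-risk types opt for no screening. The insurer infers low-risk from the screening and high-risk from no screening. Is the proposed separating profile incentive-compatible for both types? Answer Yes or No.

No

Under these beliefs, the screening earns rebate 34 and no screening earns rebate 24.
low-risk: the screening nets 34 − 3 = 31; no screening nets 24. low-risk prefers the screening.
high-risk: the screening nets 34 − 8 = 26; no screening nets 24. high-risk would deviate to the screening.
high-risk has a profitable deviation, so the profile is not an equilibrium.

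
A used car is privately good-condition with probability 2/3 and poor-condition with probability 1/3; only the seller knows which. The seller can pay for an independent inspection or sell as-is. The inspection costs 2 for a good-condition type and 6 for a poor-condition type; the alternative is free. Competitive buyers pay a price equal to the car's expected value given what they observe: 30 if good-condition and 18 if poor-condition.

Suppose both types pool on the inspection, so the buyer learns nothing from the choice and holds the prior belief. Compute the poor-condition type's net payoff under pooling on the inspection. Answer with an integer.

Pooled price = 2/3·30 + 1/3·18 = 26.
poor-condition pays cost 6 for the inspection, so net payoff = 26 − 6 = 20.

20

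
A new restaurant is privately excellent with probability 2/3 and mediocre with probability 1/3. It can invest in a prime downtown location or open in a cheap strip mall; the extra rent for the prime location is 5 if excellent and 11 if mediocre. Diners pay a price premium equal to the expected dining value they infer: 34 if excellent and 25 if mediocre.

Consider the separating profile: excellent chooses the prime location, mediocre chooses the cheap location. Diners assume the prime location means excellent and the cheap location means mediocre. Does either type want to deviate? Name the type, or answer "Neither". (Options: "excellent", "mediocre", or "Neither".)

The prime location pays 34; the cheap location pays 25.
excellent: assigned the prime location, nets 34 − 5 = 29; deviating to the cheap location nets 25.
mediocre: assigned the cheap location, nets 25; deviating to the prime location nets 34 − 11 = 23.
Both types strictly prefer their assigned action; no profitable deviation.

Neither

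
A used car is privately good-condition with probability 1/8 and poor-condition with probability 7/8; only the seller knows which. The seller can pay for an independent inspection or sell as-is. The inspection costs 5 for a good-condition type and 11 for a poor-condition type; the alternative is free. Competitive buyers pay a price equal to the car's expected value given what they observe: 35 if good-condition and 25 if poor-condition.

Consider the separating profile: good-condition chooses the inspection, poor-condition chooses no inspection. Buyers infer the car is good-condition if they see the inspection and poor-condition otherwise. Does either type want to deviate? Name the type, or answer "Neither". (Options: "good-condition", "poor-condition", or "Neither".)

Neither

The inspection pays 35; no inspection pays 25.
good-condition: assigned the inspection, nets 35 − 5 = 30; deviating to no inspection nets 25.
poor-condition: assigned no inspection, nets 25; deviating to the inspection nets 35 − 11 = 24.
Both types strictly prefer their assigned action; no profitable deviation.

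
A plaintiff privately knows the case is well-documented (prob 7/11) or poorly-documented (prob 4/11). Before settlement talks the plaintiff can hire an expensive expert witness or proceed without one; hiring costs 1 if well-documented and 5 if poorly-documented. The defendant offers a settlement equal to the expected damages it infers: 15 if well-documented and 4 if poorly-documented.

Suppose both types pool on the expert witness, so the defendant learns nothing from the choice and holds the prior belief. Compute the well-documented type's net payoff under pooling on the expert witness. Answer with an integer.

Pooled settlement = 7/11·15 + 4/11·4 = 11.
well-documented pays cost 1 for the expert witness, so net payoff = 11 − 1 = 10.

10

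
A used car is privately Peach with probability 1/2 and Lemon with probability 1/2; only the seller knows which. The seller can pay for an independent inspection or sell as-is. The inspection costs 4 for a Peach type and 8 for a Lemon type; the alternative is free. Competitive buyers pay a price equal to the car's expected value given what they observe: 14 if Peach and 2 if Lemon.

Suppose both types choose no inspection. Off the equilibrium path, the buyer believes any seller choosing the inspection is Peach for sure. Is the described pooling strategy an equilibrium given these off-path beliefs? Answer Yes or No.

No

On path, the buyer holds the prior and pays 1/2·14 + 1/2·2 = 8. Off path (the inspection), believing Peach, it pays 14.
Peach: no inspection nets 8; the inspection nets 14 − 4 = 10. Peach would deviate.
Lemon: no inspection nets 8; the inspection nets 14 − 8 = 6. Lemon stays.
A type deviates, so pooling fails.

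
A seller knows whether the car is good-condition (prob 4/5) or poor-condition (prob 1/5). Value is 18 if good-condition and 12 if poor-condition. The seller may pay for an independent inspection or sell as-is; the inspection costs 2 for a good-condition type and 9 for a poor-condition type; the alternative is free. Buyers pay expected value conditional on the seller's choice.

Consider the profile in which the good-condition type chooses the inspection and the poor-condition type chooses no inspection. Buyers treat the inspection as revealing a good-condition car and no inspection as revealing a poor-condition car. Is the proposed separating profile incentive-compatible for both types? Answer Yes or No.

Yes

Under these beliefs, the inspection earns price 18 and no inspection earns price 12.
good-condition: the inspection nets 18 − 2 = 16; no inspection nets 12. good-condition prefers the inspection.
poor-condition: the inspection nets 18 − 9 = 9; no inspection nets 12. poor-condition prefers no inspection.
Neither type deviates, so the separating profile is an equilibrium.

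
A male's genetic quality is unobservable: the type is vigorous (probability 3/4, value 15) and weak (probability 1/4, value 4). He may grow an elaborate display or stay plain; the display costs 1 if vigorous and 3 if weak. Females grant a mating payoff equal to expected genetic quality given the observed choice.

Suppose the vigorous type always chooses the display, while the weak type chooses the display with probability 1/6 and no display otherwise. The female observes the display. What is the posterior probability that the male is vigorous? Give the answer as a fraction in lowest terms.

18/19

P(the display) = (3/4)·1 + (1/4)·(1/6) = 19/24.
By Bayes' rule, P(vigorous | the display) = (3/4) / (19/24) = 18/19.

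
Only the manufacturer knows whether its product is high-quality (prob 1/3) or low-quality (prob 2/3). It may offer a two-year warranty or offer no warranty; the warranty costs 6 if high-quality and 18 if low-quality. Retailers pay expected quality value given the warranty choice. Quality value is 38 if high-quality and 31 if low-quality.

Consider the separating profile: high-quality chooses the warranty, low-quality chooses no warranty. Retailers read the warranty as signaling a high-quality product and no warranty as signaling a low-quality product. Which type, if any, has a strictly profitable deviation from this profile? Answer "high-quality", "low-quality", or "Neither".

Neither

The warranty pays 38; no warranty pays 31.
high-quality: assigned the warranty, nets 38 − 6 = 32; deviating to no warranty nets 31.
low-quality: assigned no warranty, nets 31; deviating to the warranty nets 38 − 18 = 20.
Both types strictly prefer their assigned action; no profitable deviation.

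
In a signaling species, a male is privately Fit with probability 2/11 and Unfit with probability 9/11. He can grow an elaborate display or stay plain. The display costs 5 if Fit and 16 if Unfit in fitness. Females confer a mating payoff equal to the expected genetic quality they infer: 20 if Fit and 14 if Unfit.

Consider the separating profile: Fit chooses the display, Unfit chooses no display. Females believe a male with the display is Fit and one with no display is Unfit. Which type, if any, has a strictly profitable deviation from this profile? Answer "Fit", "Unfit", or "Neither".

The display pays 20; no display pays 14.
Fit: assigned the display, nets 20 − 5 = 15; deviating to no display nets 14.
Unfit: assigned no display, nets 14; deviating to the display nets 20 − 16 = 4.
Both types strictly prefer their assigned action; no profitable deviation.

Neither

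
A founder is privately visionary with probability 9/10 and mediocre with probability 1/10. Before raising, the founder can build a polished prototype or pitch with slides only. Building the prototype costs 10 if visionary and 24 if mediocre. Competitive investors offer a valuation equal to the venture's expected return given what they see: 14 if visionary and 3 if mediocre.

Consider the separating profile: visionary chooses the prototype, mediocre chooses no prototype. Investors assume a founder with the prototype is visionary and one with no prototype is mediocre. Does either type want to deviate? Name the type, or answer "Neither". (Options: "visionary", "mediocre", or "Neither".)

The prototype pays 14; no prototype pays 3.
visionary: assigned the prototype, nets 14 − 10 = 4; deviating to no prototype nets 3.
mediocre: assigned no prototype, nets 3; deviating to the prototype nets 14 − 24 = -10.
Both types strictly prefer their assigned action; no profitable deviation.

Neither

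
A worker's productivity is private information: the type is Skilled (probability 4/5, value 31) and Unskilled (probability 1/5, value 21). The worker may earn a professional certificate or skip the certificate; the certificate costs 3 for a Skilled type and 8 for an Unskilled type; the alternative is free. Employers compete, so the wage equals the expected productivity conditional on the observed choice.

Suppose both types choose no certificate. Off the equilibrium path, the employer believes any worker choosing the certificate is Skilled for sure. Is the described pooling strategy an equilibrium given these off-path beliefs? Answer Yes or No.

On path, the employer holds the prior and pays 4/5·31 + 1/5·21 = 29. Off path (the certificate), believing Skilled, it pays 31.
Skilled: no certificate nets 29; the certificate nets 31 − 3 = 28. Skilled stays.
Unskilled: no certificate nets 29; the certificate nets 31 − 8 = 23. Unskilled stays.
No type deviates, so pooling is sustained.

Yes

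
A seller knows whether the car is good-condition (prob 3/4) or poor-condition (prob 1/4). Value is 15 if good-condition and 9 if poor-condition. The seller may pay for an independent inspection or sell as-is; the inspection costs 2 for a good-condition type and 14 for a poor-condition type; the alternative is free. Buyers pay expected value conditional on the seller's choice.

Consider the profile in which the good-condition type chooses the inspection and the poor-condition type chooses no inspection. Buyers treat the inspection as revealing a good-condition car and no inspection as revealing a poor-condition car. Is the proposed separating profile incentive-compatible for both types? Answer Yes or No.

Under these beliefs, the inspection earns price 15 and no inspection earns price 9.
good-condition: the inspection nets 15 − 2 = 13; no inspection nets 9. good-condition prefers the inspection.
poor-condition: the inspection nets 15 − 14 = 1; no inspection nets 9. poor-condition prefers no inspection.
Neither type deviates, so the separating profile is an equilibrium.

Yes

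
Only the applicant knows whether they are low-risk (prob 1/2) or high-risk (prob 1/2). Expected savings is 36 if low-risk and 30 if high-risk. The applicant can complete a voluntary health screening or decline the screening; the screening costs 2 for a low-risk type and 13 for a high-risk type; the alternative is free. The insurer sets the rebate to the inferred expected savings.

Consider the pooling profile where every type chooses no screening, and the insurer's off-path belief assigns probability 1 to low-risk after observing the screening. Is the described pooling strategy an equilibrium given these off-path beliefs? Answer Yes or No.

On path, the insurer holds the prior and pays 1/2·36 + 1/2·30 = 33. Off path (the screening), believing low-risk, it pays 36.
low-risk: no screening nets 33; the screening nets 36 − 2 = 34. low-risk would deviate.
high-risk: no screening nets 33; the screening nets 36 − 13 = 23. high-risk stays.
A type deviates, so pooling fails.

No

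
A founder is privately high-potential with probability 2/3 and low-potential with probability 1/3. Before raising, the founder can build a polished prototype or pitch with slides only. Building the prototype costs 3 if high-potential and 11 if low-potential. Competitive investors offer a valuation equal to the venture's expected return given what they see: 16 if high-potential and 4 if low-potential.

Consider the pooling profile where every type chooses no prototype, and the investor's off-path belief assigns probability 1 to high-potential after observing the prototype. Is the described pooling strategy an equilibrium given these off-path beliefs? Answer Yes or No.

On path, the investor holds the prior and pays 2/3·16 + 1/3·4 = 12. Off path (the prototype), believing high-potential, it pays 16.
high-potential: no prototype nets 12; the prototype nets 16 − 3 = 13. high-potential would deviate.
low-potential: no prototype nets 12; the prototype nets 16 − 11 = 5. low-potential stays.
A type deviates, so pooling fails.

No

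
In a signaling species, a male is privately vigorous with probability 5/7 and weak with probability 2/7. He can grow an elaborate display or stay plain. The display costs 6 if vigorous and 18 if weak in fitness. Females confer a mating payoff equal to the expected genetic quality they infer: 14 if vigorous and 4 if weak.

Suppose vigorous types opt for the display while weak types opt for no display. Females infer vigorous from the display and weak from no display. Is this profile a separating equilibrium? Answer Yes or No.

Yes

Under these beliefs, the display earns mating payoff 14 and no display earns mating payoff 4.
vigorous: the display nets 14 − 6 = 8; no display nets 4. vigorous prefers the display.
weak: the display nets 14 − 18 = -4; no display nets 4. weak prefers no display.
Neither type deviates, so the separating profile is an equilibrium.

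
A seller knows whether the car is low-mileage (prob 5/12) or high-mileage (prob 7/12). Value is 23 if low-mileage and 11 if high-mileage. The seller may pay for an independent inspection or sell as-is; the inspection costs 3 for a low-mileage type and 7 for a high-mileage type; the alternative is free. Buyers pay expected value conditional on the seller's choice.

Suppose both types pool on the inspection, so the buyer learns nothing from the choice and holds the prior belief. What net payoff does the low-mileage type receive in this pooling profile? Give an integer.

13

Pooled price = 5/12·23 + 7/12·11 = 16.
low-mileage pays cost 3 for the inspection, so net payoff = 16 − 3 = 13.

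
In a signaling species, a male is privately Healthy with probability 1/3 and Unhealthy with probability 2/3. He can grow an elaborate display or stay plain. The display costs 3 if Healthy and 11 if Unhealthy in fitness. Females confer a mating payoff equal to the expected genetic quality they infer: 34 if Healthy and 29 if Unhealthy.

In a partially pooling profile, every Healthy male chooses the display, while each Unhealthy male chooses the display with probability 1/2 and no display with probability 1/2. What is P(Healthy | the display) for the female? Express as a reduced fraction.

1/2

P(the display) = (1/3)·1 + (2/3)·(1/2) = 2/3.
By Bayes' rule, P(Healthy | the display) = (1/3) / (2/3) = 1/2.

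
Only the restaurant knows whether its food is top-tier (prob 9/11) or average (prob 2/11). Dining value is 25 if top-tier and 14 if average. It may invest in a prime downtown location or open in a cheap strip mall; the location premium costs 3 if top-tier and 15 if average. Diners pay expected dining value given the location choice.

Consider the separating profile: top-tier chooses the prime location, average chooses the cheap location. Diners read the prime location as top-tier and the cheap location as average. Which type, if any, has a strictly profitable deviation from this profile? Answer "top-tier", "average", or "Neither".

The prime location pays 25; the cheap location pays 14.
top-tier: assigned the prime location, nets 25 − 3 = 22; deviating to the cheap location nets 14.
average: assigned the cheap location, nets 14; deviating to the prime location nets 25 − 15 = 10.
Both types strictly prefer their assigned action; no profitable deviation.

Neither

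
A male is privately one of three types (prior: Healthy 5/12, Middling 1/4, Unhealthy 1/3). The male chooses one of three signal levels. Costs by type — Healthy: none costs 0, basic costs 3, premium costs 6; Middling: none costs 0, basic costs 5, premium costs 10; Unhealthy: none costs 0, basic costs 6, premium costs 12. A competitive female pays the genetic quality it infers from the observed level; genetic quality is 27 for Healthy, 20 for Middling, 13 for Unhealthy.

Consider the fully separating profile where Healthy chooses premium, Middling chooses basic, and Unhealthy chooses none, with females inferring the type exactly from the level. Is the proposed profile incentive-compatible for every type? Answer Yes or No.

No

Separating mating payoffs: premium → 27, basic → 20, none → 13.
Healthy (assigned premium): none: 13 − 0 = 13; basic: 20 − 3 = 17; premium: 27 − 6 = 21. Healthy stays.
Middling (assigned basic): none: 13 − 0 = 13; basic: 20 − 5 = 15; premium: 27 − 10 = 17. Middling prefers premium.
Unhealthy (assigned none): none: 13 − 0 = 13; basic: 20 − 6 = 14; premium: 27 − 12 = 15. Unhealthy prefers premium.
At least one type deviates; the separating profile fails.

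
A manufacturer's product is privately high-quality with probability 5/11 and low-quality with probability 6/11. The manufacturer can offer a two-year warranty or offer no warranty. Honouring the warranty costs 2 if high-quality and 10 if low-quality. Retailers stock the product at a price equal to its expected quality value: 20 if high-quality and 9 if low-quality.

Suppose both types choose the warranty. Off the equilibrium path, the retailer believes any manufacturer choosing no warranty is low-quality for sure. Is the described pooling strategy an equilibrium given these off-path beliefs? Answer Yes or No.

On path, the retailer holds the prior and pays 5/11·20 + 6/11·9 = 14. Off path (no warranty), believing low-quality, it pays 9.
high-quality: the warranty nets 14 − 2 = 12; no warranty nets 9. high-quality stays.
low-quality: the warranty nets 14 − 10 = 4; no warranty nets 9. low-quality would deviate.
A type deviates, so pooling fails.

No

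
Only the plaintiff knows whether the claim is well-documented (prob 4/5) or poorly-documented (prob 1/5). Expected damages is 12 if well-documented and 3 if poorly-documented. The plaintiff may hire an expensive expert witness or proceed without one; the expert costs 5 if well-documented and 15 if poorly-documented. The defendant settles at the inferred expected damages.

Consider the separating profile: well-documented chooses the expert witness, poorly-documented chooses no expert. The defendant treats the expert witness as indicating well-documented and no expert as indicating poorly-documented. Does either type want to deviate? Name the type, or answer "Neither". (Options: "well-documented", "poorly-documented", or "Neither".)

Neither

The expert witness pays 12; no expert pays 3.
well-documented: assigned the expert witness, nets 12 − 5 = 7; deviating to no expert nets 3.
poorly-documented: assigned no expert, nets 3; deviating to the expert witness nets 12 − 15 = -3.
Both types strictly prefer their assigned action; no profitable deviation.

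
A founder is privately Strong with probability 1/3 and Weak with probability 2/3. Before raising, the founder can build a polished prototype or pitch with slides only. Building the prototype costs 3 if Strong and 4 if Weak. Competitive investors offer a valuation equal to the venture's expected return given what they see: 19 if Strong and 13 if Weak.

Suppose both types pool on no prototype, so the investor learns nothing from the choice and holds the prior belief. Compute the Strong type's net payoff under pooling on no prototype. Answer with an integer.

Pooled valuation = 1/3·19 + 2/3·13 = 15.
Strong pays no cost for no prototype, so net payoff = 15.

15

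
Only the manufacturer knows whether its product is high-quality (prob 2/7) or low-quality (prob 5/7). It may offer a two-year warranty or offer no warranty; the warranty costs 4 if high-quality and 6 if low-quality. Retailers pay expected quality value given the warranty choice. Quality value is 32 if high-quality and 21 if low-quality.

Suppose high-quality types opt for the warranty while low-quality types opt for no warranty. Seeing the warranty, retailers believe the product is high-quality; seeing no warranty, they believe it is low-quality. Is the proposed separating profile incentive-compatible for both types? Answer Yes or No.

Under these beliefs, the warranty earns price 32 and no warranty earns price 21.
high-quality: the warranty nets 32 − 4 = 28; no warranty nets 21. high-quality prefers the warranty.
low-quality: the warranty nets 32 − 6 = 26; no warranty nets 21. low-quality would deviate to the warranty.
low-quality has a profitable deviation, so the profile is not an equilibrium.

No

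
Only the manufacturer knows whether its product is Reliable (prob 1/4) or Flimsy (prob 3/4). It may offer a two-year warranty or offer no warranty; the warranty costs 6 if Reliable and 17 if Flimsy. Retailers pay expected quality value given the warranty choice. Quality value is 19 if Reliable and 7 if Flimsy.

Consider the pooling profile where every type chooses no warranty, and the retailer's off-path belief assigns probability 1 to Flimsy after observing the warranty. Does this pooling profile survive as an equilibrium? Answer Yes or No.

On path, the retailer holds the prior and pays 1/4·19 + 3/4·7 = 10. Off path (the warranty), believing Flimsy, it pays 7.
Reliable: no warranty nets 10; the warranty nets 7 − 6 = 1. Reliable stays.
Flimsy: no warranty nets 10; the warranty nets 7 − 17 = -10. Flimsy stays.
No type deviates, so pooling is sustained.

Yes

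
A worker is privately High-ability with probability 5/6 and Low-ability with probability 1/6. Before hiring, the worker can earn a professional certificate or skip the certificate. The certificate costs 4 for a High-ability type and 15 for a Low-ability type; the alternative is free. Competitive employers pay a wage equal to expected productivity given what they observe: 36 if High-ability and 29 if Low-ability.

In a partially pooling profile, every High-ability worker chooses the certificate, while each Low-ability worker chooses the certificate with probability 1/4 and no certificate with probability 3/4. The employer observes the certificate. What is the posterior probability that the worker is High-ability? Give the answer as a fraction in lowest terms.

P(the certificate) = (5/6)·1 + (1/6)·(1/4) = 7/8.
By Bayes' rule, P(High-ability | the certificate) = (5/6) / (7/8) = 20/21.

20/21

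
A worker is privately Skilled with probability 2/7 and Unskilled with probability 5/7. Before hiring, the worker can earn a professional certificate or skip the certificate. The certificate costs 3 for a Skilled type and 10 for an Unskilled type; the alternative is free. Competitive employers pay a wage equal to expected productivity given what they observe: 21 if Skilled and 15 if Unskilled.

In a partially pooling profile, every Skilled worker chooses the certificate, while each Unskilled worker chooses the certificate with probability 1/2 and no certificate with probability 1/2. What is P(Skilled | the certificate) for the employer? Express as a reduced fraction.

4/9

P(the certificate) = (2/7)·1 + (5/7)·(1/2) = 9/14.
By Bayes' rule, P(Skilled | the certificate) = (2/7) / (9/14) = 4/9.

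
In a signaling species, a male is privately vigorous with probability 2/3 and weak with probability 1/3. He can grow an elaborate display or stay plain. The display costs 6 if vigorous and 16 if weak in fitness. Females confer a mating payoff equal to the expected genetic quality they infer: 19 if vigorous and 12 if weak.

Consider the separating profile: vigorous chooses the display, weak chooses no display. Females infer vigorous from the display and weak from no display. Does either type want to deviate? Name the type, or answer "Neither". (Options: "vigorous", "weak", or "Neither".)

The display pays 19; no display pays 12.
vigorous: assigned the display, nets 19 − 6 = 13; deviating to no display nets 12.
weak: assigned no display, nets 12; deviating to the display nets 19 − 16 = 3.
Both types strictly prefer their assigned action; no profitable deviation.

Neither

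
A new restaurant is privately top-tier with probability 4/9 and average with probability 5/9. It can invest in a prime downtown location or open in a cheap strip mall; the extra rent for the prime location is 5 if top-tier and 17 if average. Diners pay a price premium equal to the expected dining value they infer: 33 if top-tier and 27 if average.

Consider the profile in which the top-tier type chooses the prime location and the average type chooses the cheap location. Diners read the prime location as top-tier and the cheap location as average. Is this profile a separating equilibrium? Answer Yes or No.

Under these beliefs, the prime location earns price premium 33 and the cheap location earns price premium 27.
top-tier: the prime location nets 33 − 5 = 28; the cheap location nets 27. top-tier prefers the prime location.
average: the prime location nets 33 − 17 = 16; the cheap location nets 27. average prefers the cheap location.
Neither type deviates, so the separating profile is an equilibrium.

Yes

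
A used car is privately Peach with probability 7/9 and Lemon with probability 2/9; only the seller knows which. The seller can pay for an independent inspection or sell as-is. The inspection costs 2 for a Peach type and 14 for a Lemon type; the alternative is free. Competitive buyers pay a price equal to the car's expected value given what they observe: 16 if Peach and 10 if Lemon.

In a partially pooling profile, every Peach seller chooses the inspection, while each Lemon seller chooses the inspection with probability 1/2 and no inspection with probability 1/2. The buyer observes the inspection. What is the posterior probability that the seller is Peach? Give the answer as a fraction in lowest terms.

7/8

P(the inspection) = (7/9)·1 + (2/9)·(1/2) = 8/9.
By Bayes' rule, P(Peach | the inspection) = (7/9) / (8/9) = 7/8.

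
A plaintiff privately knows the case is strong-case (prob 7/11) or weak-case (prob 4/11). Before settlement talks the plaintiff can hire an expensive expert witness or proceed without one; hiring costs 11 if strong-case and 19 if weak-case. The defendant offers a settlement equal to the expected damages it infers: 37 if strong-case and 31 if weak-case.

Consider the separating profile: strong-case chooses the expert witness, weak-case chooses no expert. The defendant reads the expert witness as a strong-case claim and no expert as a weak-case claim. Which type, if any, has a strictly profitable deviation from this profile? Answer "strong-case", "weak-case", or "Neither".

strong-case

The expert witness pays 37; no expert pays 31.
strong-case: assigned the expert witness, nets 37 − 11 = 26; deviating to no expert nets 31.
weak-case: assigned no expert, nets 31; deviating to the expert witness nets 37 − 19 = 18.
The strong-case type gains 5 by deviating.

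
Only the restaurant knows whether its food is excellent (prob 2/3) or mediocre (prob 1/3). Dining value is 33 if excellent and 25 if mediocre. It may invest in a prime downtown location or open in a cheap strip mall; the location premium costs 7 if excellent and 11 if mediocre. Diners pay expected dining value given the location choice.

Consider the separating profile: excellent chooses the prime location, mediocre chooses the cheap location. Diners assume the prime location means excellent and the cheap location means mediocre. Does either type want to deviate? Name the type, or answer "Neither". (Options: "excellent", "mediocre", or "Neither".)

The prime location pays 33; the cheap location pays 25.
excellent: assigned the prime location, nets 33 − 7 = 26; deviating to the cheap location nets 25.
mediocre: assigned the cheap location, nets 25; deviating to the prime location nets 33 − 11 = 22.
Both types strictly prefer their assigned action; no profitable deviation.

Neither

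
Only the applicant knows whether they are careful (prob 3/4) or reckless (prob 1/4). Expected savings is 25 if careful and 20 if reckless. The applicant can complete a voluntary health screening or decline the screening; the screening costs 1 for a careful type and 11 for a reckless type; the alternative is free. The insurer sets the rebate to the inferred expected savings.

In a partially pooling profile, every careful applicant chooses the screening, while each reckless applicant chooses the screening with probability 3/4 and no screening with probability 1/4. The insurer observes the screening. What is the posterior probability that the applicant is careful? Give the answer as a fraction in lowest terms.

4/5

P(the screening) = (3/4)·1 + (1/4)·(3/4) = 15/16.
By Bayes' rule, P(careful | the screening) = (3/4) / (15/16) = 4/5.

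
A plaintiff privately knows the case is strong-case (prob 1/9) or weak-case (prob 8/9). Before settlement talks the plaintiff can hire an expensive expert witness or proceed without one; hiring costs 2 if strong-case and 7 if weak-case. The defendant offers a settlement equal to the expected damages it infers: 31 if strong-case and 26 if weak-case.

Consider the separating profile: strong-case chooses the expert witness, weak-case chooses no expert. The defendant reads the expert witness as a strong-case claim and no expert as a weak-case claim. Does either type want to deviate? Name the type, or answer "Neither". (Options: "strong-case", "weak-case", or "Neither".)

The expert witness pays 31; no expert pays 26.
strong-case: assigned the expert witness, nets 31 − 2 = 29; deviating to no expert nets 26.
weak-case: assigned no expert, nets 26; deviating to the expert witness nets 31 − 7 = 24.
Both types strictly prefer their assigned action; no profitable deviation.

Neither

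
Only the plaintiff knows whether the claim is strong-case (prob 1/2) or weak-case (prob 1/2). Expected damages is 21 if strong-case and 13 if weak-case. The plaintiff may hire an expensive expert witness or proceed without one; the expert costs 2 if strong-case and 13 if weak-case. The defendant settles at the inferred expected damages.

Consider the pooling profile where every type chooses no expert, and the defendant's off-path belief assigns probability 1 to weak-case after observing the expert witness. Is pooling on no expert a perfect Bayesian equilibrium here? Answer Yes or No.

On path, the defendant holds the prior and pays 1/2·21 + 1/2·13 = 17. Off path (the expert witness), believing weak-case, it pays 13.
strong-case: no expert nets 17; the expert witness nets 13 − 2 = 11. strong-case stays.
weak-case: no expert nets 17; the expert witness nets 13 − 13 = 0. weak-case stays.
No type deviates, so pooling is sustained.

Yes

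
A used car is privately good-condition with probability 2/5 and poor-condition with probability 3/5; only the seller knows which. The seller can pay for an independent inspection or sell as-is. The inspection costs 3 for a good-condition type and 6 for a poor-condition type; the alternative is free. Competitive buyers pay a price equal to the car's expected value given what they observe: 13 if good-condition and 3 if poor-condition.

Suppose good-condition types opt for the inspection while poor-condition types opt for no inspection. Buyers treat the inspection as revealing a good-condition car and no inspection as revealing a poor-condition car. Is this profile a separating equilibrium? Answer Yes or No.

Under these beliefs, the inspection earns price 13 and no inspection earns price 3.
good-condition: the inspection nets 13 − 3 = 10; no inspection nets 3. good-condition prefers the inspection.
poor-condition: the inspection nets 13 − 6 = 7; no inspection nets 3. poor-condition would deviate to the inspection.
poor-condition has a profitable deviation, so the profile is not an equilibrium.

No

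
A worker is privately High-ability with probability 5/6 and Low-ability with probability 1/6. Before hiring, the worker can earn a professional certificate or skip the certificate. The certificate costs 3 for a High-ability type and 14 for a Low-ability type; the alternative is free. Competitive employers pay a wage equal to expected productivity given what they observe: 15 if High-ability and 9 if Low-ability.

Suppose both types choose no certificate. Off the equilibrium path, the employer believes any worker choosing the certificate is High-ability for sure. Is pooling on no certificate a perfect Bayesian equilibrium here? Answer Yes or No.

Yes

On path, the employer holds the prior and pays 5/6·15 + 1/6·9 = 14. Off path (the certificate), believing High-ability, it pays 15.
High-ability: no certificate nets 14; the certificate nets 15 − 3 = 12. High-ability stays.
Low-ability: no certificate nets 14; the certificate nets 15 − 14 = 1. Low-ability stays.
No type deviates, so pooling is sustained.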